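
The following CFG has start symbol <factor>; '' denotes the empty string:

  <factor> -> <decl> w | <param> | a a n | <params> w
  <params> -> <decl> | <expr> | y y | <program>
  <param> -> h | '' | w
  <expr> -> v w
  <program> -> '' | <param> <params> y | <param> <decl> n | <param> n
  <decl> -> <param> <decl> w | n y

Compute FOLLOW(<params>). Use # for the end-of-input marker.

{ w, y }

In <factor> -> <params> w: add FIRST(w) = { w }.
In <program> -> <param> <params> y: add FIRST(y) = { y }.
Union: FOLLOW(<params>) = { w, y }.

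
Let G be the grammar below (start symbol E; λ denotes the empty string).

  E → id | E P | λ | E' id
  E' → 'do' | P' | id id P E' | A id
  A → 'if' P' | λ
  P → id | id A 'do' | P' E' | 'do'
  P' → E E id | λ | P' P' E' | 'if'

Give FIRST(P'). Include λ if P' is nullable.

{ 'do', 'if', id, λ }

From P' → E E id: E, E nullable, take FIRST(E) ∪ FIRST(E) ∪ {id} = { 'do', 'if', id }.
P' → λ contributes λ.
From P' → P' P' E': P', P', E' nullable, take FIRST(P') ∪ FIRST(P') ∪ FIRST(E') = { 'do', 'if', id }; also λ since the whole RHS is nullable.
P' → 'if' contributes {'if'}.
Union: FIRST(P') = { 'do', 'if', id, λ }.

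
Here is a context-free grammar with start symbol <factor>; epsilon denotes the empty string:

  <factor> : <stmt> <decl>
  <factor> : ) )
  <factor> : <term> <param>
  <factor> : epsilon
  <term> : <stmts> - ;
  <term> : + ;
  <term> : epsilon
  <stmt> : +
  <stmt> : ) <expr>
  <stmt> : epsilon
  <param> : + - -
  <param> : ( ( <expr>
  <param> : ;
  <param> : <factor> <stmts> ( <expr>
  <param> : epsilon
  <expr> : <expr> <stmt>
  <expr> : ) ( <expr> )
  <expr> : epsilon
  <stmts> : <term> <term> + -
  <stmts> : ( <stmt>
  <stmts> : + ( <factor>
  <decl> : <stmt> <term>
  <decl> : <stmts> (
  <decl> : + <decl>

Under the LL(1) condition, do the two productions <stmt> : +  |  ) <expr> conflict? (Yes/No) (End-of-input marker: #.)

No

FIRST(+) = { + } and FIRST() <expr>) = { ) }.
The FIRST sets are disjoint and neither alternative is nullable — no conflict.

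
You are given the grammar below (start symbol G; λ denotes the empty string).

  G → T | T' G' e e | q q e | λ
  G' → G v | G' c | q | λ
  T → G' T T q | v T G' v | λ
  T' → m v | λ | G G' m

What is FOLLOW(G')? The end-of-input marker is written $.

In G → T' G' e e: add FIRST(e e) = { e }.
In G' → G' c: add FIRST(c) = { c }.
In T → G' T T q: add FIRST(T T q) = { c, e, m, q, v }.
In T → v T G' v: add FIRST(v) = { v }.
In T' → G G' m: add FIRST(m) = { m }.
Union: FOLLOW(G') = { c, e, m, q, v }.

{ c, e, m, q, v }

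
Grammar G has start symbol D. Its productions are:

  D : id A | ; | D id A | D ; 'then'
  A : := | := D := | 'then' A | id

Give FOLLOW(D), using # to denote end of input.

D is the start symbol, so # ∈ FOLLOW(D).
In D : D id A: add FIRST(id A) = { id }.
In D : D ; 'then': add FIRST(; 'then') = { ; }.
In A : := D :=: add FIRST(:=) = { := }.
Union: FOLLOW(D) = { #, :=, ;, id }.

{ #, :=, ;, id }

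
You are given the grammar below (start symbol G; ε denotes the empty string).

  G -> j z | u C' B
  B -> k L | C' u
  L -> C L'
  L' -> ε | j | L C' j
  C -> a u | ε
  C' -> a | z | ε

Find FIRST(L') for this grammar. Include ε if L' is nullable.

L' -> ε contributes ε.
L' -> j contributes {j}.
From L' -> L C' j: L, C' nullable, take FIRST(L) ∪ FIRST(C') ∪ {j} = { a, j, z }.
Union: FIRST(L') = { a, j, z, ε }.

{ a, j, z, ε }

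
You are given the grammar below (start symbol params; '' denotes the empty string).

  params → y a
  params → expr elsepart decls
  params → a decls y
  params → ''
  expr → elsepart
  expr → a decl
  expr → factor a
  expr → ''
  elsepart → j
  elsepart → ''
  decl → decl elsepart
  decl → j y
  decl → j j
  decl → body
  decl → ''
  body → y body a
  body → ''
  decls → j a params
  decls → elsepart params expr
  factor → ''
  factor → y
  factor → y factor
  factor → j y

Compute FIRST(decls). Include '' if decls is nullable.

decls → j a params contributes {j}.
From decls → elsepart params expr: elsepart, params, expr nullable, take FIRST(elsepart) ∪ FIRST(params) ∪ FIRST(expr) = { a, j, y }; also '' since the whole RHS is nullable.
Union: FIRST(decls) = { a, j, y, '' }.

{ a, j, y, '' }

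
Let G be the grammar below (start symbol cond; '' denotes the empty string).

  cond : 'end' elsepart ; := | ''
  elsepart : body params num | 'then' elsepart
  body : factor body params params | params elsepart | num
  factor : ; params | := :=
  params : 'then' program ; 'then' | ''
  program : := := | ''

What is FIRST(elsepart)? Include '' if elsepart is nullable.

{ 'then', :=, ;, num }

From elsepart : body params num: add FIRST(body) = { 'then', :=, ;, num }.
elsepart : 'then' elsepart contributes {'then'}.
Union: FIRST(elsepart) = { 'then', :=, ;, num }.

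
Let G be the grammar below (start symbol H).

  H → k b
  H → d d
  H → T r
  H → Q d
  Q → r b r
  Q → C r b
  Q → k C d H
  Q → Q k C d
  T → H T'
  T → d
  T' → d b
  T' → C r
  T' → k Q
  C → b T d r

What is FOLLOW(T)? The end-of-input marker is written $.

{ d, r }

In H → T r: add FIRST(r) = { r }.
In C → b T d r: add FIRST(d r) = { d }.
Union: FOLLOW(T) = { d, r }.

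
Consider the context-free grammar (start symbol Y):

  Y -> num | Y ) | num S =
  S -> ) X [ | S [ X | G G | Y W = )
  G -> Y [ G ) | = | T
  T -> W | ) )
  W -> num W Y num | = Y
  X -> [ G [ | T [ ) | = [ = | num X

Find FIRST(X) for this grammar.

{ ), =, [, num }

X -> [ G [ contributes {[}.
From X -> T [ ): add FIRST(T) = { ), =, num }.
X -> = [ = contributes {=}.
X -> num X contributes {num}.
Union: FIRST(X) = { ), =, [, num }.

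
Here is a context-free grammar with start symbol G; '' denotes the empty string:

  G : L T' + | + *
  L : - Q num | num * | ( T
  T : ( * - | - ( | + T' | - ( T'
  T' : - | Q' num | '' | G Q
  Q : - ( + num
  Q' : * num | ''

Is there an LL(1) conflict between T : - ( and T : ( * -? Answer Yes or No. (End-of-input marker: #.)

FIRST(- () = { - } and FIRST(( * -) = { ( }.
The FIRST sets are disjoint and neither alternative is nullable — no conflict.

No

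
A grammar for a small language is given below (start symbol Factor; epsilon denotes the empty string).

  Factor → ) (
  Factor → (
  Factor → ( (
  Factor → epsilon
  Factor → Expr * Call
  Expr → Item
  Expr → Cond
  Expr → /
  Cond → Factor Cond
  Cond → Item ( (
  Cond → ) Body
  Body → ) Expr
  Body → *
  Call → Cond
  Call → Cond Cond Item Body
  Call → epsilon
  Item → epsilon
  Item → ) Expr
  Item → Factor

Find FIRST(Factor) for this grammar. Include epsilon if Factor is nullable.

{ (, ), *, /, epsilon }

Factor → ) ( contributes {)}.
Factor → ( contributes {(}.
Factor → ( ( contributes {(}.
Factor → epsilon contributes epsilon.
From Factor → Expr * Call: Expr nullable, take FIRST(Expr) ∪ {*} = { (, ), *, / }.
Union: FIRST(Factor) = { (, ), *, /, epsilon }.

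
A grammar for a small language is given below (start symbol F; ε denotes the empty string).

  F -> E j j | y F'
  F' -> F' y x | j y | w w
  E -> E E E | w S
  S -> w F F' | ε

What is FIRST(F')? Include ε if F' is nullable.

{ j, w }

From F' -> F' y x: add FIRST(F') = { j, w }.
F' -> j y contributes {j}.
F' -> w w contributes {w}.
Union: FIRST(F') = { j, w }.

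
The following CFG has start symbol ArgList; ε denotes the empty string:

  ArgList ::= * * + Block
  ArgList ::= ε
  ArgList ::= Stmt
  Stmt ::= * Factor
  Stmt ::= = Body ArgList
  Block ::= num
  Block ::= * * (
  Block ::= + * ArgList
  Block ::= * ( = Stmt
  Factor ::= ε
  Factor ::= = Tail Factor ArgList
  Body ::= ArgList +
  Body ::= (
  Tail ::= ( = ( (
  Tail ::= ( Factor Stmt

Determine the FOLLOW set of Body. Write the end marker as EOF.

In Stmt ::= = Body ArgList: add FIRST(ArgList)\{ε} = { *, = }.
  Since ArgList is nullable, also add FOLLOW(Stmt) = { EOF, *, +, = }.
Union: FOLLOW(Body) = { EOF, *, +, = }.

{ EOF, *, +, = }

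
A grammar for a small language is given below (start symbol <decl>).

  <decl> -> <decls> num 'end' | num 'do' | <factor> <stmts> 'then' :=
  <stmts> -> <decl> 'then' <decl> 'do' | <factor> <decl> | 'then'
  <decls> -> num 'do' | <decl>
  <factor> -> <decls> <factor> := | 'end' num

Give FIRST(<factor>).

From <factor> -> <decls> <factor> :=: add FIRST(<decls>) = { 'end', num }.
<factor> -> 'end' num contributes {'end'}.
Union: FIRST(<factor>) = { 'end', num }.

{ 'end', num }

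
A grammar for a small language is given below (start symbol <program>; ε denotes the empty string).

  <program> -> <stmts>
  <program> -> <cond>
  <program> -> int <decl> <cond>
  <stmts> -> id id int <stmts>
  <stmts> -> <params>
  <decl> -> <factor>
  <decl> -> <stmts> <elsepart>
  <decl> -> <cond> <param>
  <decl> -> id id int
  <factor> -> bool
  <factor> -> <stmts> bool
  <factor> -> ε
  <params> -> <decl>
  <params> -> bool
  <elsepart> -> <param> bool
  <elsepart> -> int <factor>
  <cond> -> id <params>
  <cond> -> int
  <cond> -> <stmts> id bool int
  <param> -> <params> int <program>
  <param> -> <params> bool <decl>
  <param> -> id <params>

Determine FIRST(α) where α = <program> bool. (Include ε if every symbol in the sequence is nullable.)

Add FIRST(<program>)\{ε} = { bool, id, int }; <program> is nullable, continue.
bool is a terminal; add {bool} and stop.

{ bool, id, int }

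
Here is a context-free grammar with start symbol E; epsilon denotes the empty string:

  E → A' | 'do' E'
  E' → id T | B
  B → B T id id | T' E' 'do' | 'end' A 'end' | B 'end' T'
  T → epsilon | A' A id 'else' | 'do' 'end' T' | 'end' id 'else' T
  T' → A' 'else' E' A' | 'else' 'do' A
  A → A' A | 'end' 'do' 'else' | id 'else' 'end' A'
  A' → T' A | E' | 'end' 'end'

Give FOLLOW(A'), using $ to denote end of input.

{ $, 'do', 'else', 'end', id }

In E → A': A' is at the end, add FOLLOW(E) = { $ }.
In T → A' A id 'else': add FIRST(A id 'else') = { 'else', 'end', id }.
In T' → A' 'else' E' A': add FIRST('else' E' A') = { 'else' }.
In T' → A' 'else' E' A': A' is at the end, add FOLLOW(T') = { $, 'do', 'else', 'end', id }.
In A → A' A: add FIRST(A) = { 'else', 'end', id }.
In A → id 'else' 'end' A': A' is at the end, add FOLLOW(A) = { $, 'do', 'else', 'end', id }.
Union: FOLLOW(A') = { $, 'do', 'else', 'end', id }.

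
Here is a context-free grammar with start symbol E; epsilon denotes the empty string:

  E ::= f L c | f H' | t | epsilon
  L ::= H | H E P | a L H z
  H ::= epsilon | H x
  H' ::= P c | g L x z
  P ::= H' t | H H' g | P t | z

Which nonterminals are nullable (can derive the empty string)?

Directly nullable (have an epsilon-production): E, H.
L ::= H with every symbol nullable, so L is nullable.
No other nonterminal has a production whose RHS symbols are all nullable.

{ E, H, L }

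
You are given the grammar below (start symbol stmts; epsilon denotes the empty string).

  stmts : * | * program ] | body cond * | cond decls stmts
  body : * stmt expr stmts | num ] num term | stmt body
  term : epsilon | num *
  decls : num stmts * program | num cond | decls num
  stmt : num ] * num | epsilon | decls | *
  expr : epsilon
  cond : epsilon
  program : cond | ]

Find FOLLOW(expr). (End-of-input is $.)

{ *, num }

In body : * stmt expr stmts: add FIRST(stmts) = { *, num }.
Union: FOLLOW(expr) = { *, num }.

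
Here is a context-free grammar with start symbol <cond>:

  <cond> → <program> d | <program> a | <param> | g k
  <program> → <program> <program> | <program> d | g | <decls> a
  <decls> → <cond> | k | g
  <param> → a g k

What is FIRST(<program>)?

From <program> → <program> <program>: add FIRST(<program>) = { a, g, k }.
From <program> → <program> d: add FIRST(<program>) = { a, g, k }.
<program> → g contributes {g}.
From <program> → <decls> a: add FIRST(<decls>) = { a, g, k }.
Union: FIRST(<program>) = { a, g, k }.

{ a, g, k }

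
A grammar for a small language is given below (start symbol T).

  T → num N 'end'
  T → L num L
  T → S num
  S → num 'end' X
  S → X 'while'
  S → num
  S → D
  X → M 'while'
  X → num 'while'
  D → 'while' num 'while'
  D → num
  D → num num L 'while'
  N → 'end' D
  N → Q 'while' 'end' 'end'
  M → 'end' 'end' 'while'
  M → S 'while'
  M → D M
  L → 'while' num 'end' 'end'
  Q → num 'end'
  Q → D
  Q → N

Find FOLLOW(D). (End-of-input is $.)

{ 'end', 'while', num }

In S → D: D is at the end, add FOLLOW(S) = { 'while', num }.
In N → 'end' D: D is at the end, add FOLLOW(N) = { 'end', 'while' }.
In M → D M: add FIRST(M) = { 'end', 'while', num }.
In Q → D: D is at the end, add FOLLOW(Q) = { 'while' }.
Union: FOLLOW(D) = { 'end', 'while', num }.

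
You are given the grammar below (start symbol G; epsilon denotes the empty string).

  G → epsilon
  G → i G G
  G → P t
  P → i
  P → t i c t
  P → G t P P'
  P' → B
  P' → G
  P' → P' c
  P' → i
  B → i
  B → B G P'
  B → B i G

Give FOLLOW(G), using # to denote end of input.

G is the start symbol, so # ∈ FOLLOW(G).
In G → i G G: add FIRST(G)\{epsilon} = { i, t }.
  Since G is nullable, also add FOLLOW(G) = { #, c, i, t }.
In G → i G G: G is at the end, add FOLLOW(G) = { #, c, i, t }.
In P → G t P P': add FIRST(t P P') = { t }.
In P' → G: G is at the end, add FOLLOW(P') = { c, i, t }.
In B → B G P': add FIRST(P')\{epsilon} = { c, i, t }.
  Since P' is nullable, also add FOLLOW(B) = { c, i, t }.
In B → B i G: G is at the end, add FOLLOW(B) = { c, i, t }.
Union: FOLLOW(G) = { #, c, i, t }.

{ #, c, i, t }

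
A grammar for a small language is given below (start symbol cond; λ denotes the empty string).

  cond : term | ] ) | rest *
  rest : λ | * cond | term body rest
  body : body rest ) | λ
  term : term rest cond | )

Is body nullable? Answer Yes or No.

body has an λ-production, so body ⇒ λ.

Yes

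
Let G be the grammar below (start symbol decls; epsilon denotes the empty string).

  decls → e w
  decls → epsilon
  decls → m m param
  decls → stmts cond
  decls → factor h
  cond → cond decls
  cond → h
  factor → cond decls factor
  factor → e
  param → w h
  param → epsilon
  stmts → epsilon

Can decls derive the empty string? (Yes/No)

Yes

decls has an epsilon-production, so decls ⇒ epsilon.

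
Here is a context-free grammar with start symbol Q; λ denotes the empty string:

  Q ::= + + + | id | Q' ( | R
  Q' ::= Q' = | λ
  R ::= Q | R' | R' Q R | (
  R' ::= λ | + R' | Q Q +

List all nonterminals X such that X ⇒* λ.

Directly nullable (have an λ-production): Q', R'.
Q ::= R with every symbol nullable, so Q is nullable.
R ::= Q with every symbol nullable, so R is nullable.

{ Q, Q', R, R' }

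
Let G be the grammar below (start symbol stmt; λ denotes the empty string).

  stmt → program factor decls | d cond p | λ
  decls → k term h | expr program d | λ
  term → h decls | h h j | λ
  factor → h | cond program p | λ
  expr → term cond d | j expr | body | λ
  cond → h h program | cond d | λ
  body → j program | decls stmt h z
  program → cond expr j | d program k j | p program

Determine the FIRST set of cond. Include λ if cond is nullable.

{ d, h, λ }

cond → h h program contributes {h}.
From cond → cond d: cond nullable, take FIRST(cond) ∪ {d} = { d, h }.
cond → λ contributes λ.
Union: FIRST(cond) = { d, h, λ }.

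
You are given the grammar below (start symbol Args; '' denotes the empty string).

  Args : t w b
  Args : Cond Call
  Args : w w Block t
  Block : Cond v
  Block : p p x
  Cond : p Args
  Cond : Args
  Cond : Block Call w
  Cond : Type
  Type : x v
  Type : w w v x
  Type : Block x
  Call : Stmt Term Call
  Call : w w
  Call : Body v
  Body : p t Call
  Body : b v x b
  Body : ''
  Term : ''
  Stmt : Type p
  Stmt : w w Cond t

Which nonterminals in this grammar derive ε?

Directly nullable (have an ''-production): Body, Term.
No other nonterminal has a production whose RHS symbols are all nullable.

{ Body, Term }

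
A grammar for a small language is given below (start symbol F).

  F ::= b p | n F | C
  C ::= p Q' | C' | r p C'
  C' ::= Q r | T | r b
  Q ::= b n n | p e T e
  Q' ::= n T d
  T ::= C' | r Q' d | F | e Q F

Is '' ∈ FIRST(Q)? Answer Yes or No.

No nonterminal in this grammar is nullable.
No production of Q has an RHS whose symbols are all nullable, so Q is not nullable.

No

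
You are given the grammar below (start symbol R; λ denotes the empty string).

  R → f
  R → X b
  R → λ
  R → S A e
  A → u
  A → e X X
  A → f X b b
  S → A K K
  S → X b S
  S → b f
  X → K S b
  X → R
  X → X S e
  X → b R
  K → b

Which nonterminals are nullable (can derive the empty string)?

{ R, X }

Directly nullable (have an λ-production): R.
X → R with every symbol nullable, so X is nullable.
No other nonterminal has a production whose RHS symbols are all nullable.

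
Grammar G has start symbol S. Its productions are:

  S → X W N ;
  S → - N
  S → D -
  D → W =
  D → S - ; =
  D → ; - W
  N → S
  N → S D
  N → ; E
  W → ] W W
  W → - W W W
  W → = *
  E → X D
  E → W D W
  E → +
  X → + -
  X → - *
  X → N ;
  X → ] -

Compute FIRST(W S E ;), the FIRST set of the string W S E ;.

Add FIRST(W) = { -, =, ] }; W is not nullable, stop.

{ -, =, ] }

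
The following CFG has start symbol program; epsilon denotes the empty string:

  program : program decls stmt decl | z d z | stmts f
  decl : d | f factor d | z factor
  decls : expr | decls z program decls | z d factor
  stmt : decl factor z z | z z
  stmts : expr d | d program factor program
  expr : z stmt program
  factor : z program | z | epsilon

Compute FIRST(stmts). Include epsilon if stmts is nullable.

From stmts : expr d: add FIRST(expr) = { z }.
stmts : d program factor program contributes {d}.
Union: FIRST(stmts) = { d, z }.

{ d, z }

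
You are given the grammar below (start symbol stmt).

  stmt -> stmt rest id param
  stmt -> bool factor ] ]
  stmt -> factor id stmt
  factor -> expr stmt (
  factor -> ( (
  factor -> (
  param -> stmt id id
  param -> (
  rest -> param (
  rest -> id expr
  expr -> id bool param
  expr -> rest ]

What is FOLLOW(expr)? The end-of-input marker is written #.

{ (, ], bool, id }

In factor -> expr stmt (: add FIRST(stmt () = { (, bool, id }.
In rest -> id expr: expr is at the end, add FOLLOW(rest) = { ], id }.
Union: FOLLOW(expr) = { (, ], bool, id }.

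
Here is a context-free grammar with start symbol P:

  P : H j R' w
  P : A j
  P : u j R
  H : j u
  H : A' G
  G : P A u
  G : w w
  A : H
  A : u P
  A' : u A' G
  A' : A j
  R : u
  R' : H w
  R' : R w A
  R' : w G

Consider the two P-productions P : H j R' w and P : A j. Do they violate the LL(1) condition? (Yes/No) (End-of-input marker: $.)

Yes

FIRST(H j R' w) = { j, u } and FIRST(A j) = { j, u }.
Both contain j, so the two alternatives are not disjoint — LL(1) conflict.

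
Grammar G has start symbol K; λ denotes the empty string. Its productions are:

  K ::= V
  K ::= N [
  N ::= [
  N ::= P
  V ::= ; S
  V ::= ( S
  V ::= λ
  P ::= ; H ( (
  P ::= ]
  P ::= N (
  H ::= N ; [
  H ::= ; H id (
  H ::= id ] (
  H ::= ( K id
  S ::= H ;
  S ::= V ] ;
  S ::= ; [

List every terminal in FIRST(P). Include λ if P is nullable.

{ ;, [, ] }

P ::= ; H ( ( contributes {;}.
P ::= ] contributes {]}.
From P ::= N (: add FIRST(N) = { ;, [, ] }.
Union: FIRST(P) = { ;, [, ] }.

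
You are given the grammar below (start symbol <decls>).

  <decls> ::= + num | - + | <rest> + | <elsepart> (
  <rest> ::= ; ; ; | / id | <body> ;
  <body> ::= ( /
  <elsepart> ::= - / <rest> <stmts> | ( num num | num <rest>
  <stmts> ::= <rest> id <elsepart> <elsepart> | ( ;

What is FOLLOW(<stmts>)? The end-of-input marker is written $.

In <elsepart> ::= - / <rest> <stmts>: <stmts> is at the end, add FOLLOW(<elsepart>) = { (, -, num }.
Union: FOLLOW(<stmts>) = { (, -, num }.

{ (, -, num }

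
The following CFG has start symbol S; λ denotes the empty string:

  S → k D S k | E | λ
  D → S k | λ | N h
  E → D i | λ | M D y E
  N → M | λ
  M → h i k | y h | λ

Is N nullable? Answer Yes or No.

N has an λ-production, so N ⇒ λ.

Yes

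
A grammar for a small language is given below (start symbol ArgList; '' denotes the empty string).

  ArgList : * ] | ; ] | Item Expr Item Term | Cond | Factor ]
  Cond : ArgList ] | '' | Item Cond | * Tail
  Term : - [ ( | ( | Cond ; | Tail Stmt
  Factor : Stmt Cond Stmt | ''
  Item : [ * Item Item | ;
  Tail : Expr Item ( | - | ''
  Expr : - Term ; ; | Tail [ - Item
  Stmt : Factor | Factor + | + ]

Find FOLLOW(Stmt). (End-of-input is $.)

{ $, *, +, ;, [, ] }

In Term : Tail Stmt: Stmt is at the end, add FOLLOW(Term) = { $, ;, ] }.
In Factor : Stmt Cond Stmt: add FIRST(Cond Stmt)\{''} = { *, +, ;, [, ] }.
  Since Cond Stmt is nullable, also add FOLLOW(Factor) = { $, *, +, ;, [, ] }.
In Factor : Stmt Cond Stmt: Stmt is at the end, add FOLLOW(Factor) = { $, *, +, ;, [, ] }.
Union: FOLLOW(Stmt) = { $, *, +, ;, [, ] }.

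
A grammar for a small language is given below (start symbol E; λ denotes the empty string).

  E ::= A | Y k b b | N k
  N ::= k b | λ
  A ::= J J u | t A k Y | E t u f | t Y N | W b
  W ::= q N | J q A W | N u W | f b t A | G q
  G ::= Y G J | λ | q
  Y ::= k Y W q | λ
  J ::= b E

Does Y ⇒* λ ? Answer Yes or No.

Yes

Y has an λ-production, so Y ⇒ λ.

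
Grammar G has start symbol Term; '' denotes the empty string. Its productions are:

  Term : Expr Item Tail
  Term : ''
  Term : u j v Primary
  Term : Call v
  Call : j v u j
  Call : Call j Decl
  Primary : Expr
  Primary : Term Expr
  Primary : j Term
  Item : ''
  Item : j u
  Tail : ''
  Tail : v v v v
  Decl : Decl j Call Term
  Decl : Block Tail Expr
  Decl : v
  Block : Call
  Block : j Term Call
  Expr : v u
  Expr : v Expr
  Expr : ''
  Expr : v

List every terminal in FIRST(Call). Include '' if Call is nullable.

Call : j v u j contributes {j}.
From Call : Call j Decl: add FIRST(Call) = { j }.
Union: FIRST(Call) = { j }.

{ j }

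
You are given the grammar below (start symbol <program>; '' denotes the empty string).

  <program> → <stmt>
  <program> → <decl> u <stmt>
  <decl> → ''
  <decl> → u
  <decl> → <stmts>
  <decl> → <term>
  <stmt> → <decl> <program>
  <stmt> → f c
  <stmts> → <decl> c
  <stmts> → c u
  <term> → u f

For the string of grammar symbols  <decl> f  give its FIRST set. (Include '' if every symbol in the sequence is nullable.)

{ c, f, u }

Add FIRST(<decl>)\{''} = { c, u }; <decl> is nullable, continue.
f is a terminal; add {f} and stop.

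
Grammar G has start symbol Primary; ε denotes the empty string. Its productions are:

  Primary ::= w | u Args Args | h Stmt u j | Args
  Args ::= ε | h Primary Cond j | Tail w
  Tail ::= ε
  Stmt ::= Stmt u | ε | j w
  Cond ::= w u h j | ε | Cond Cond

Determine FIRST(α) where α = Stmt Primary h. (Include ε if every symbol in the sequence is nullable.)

Add FIRST(Stmt)\{ε} = { j, u }; Stmt is nullable, continue.
Add FIRST(Primary)\{ε} = { h, u, w }; Primary is nullable, continue.
h is a terminal; add {h} and stop.

{ h, j, u, w }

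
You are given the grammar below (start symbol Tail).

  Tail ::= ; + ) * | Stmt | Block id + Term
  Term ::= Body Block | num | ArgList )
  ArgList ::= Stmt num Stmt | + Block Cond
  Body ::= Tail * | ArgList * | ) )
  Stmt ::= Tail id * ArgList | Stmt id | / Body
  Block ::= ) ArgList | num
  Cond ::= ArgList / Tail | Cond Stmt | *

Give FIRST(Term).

{ ), +, /, ;, num }

From Term ::= Body Block: add FIRST(Body) = { ), +, /, ;, num }.
Term ::= num contributes {num}.
From Term ::= ArgList ): add FIRST(ArgList) = { ), +, /, ;, num }.
Union: FIRST(Term) = { ), +, /, ;, num }.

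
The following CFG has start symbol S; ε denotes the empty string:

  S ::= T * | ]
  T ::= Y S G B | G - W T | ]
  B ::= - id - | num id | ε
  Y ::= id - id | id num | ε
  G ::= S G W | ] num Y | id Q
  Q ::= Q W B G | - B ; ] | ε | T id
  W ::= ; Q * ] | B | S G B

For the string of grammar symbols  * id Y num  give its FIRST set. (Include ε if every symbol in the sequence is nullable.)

{ * }

* is a terminal; add {*} and stop.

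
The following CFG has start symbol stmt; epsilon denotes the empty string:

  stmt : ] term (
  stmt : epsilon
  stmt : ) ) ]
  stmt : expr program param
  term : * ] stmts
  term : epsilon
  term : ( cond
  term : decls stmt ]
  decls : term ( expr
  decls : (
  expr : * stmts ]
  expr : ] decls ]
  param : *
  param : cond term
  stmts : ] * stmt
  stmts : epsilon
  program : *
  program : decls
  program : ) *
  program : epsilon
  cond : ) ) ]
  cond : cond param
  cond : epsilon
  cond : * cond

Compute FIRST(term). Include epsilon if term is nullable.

{ (, *, epsilon }

term : * ] stmts contributes {*}.
term : epsilon contributes epsilon.
term : ( cond contributes {(}.
From term : decls stmt ]: add FIRST(decls) = { (, * }.
Union: FIRST(term) = { (, *, epsilon }.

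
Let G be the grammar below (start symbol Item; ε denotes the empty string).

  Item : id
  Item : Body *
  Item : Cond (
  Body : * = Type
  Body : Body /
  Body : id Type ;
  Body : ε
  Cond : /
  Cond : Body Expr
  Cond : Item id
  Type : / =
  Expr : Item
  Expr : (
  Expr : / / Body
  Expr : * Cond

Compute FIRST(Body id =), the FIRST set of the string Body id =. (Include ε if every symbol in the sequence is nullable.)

Add FIRST(Body)\{ε} = { *, /, id }; Body is nullable, continue.
id is a terminal; add {id} and stop.

{ *, /, id }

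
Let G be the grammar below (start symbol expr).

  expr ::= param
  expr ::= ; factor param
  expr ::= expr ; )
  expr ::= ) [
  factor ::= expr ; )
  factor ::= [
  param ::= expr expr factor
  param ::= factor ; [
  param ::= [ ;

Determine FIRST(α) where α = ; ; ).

{ ; }

; is a terminal; add {;} and stop.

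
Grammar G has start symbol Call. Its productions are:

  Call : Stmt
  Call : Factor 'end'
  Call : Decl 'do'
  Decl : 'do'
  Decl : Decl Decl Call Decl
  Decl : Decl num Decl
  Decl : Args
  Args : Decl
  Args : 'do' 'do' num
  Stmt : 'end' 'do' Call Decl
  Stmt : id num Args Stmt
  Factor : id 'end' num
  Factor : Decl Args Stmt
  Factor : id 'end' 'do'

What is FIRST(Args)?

{ 'do' }

From Args : Decl: add FIRST(Decl) = { 'do' }.
Args : 'do' 'do' num contributes {'do'}.
Union: FIRST(Args) = { 'do' }.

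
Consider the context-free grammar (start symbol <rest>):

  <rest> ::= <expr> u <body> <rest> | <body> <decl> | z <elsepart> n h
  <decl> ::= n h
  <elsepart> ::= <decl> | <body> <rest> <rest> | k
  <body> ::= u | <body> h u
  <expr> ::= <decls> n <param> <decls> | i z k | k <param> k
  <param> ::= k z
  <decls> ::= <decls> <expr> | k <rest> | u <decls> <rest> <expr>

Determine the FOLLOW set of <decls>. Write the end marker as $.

In <expr> ::= <decls> n <param> <decls>: add FIRST(n <param> <decls>) = { n }.
In <expr> ::= <decls> n <param> <decls>: <decls> is at the end, add FOLLOW(<expr>) = { i, k, n, u, z }.
In <decls> ::= <decls> <expr>: add FIRST(<expr>) = { i, k, u }.
In <decls> ::= u <decls> <rest> <expr>: add FIRST(<rest> <expr>) = { i, k, u, z }.
Union: FOLLOW(<decls>) = { i, k, n, u, z }.

{ i, k, n, u, z }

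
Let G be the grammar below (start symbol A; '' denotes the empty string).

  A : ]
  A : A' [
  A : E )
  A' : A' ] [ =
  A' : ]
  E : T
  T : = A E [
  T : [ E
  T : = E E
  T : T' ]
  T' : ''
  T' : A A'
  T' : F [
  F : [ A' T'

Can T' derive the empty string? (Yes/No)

T' has an ''-production, so T' ⇒ ''.

Yes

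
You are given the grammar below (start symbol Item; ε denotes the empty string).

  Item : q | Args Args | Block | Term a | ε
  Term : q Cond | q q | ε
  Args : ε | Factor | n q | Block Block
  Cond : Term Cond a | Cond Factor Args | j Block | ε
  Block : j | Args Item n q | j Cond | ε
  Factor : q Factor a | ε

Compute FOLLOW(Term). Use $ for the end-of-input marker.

{ a, j, n, q }

In Item : Term a: add FIRST(a) = { a }.
In Cond : Term Cond a: add FIRST(Cond a) = { a, j, n, q }.
Union: FOLLOW(Term) = { a, j, n, q }.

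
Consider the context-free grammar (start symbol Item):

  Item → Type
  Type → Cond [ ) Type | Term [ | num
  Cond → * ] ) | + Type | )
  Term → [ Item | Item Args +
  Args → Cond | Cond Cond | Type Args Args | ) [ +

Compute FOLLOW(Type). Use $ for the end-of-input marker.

In Item → Type: Type is at the end, add FOLLOW(Item) = { $, ), *, +, [, num }.
In Type → Cond [ ) Type: Type is at the end, add FOLLOW(Type) = { $, ), *, +, [, num }.
In Cond → + Type: Type is at the end, add FOLLOW(Cond) = { ), *, +, [, num }.
In Args → Type Args Args: add FIRST(Args Args) = { ), *, +, [, num }.
Union: FOLLOW(Type) = { $, ), *, +, [, num }.

{ $, ), *, +, [, num }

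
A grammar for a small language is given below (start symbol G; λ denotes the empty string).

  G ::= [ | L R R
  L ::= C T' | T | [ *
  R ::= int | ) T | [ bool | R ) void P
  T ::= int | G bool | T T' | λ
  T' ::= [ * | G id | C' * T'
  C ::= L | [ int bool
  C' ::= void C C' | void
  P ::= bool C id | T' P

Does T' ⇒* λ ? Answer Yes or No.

No

Nullable nonterminals: C, L, T.
No production of T' has an RHS whose symbols are all nullable, so T' is not nullable.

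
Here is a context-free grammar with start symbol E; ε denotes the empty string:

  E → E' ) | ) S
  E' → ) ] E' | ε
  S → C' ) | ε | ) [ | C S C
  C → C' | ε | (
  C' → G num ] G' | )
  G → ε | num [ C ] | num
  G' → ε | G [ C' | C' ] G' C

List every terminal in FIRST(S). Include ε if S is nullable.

{ (, ), num, ε }

From S → C' ): add FIRST(C') = { ), num }.
S → ε contributes ε.
S → ) [ contributes {)}.
From S → C S C: C, S, C nullable, take FIRST(C) ∪ FIRST(S) ∪ FIRST(C) = { (, ), num }; also ε since the whole RHS is nullable.
Union: FIRST(S) = { (, ), num, ε }.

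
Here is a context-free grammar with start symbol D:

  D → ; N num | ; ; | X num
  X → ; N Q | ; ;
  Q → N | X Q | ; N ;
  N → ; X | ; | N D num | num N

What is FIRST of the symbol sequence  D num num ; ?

{ ; }

Add FIRST(D) = { ; }; D is not nullable, stop.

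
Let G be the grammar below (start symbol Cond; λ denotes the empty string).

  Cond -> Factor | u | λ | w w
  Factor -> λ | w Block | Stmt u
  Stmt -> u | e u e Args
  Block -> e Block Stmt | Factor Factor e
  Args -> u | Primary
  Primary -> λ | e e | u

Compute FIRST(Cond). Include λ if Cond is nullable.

From Cond -> Factor: add FIRST(Factor) = { e, u, w, λ } (including λ since Factor is nullable).
Cond -> u contributes {u}.
Cond -> λ contributes λ.
Cond -> w w contributes {w}.
Union: FIRST(Cond) = { e, u, w, λ }.

{ e, u, w, λ }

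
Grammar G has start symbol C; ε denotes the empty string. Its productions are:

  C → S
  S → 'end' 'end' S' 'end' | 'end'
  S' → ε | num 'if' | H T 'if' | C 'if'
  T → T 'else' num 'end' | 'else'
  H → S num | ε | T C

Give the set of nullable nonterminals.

Directly nullable (have an ε-production): S', H.
No other nonterminal has a production whose RHS symbols are all nullable.

{ H, S' }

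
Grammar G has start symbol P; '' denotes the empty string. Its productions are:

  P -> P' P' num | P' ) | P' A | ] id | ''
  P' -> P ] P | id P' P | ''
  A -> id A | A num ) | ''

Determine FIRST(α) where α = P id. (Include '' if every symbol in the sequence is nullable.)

Add FIRST(P)\{''} = { ), ], id, num }; P is nullable, continue.
id is a terminal; add {id} and stop.

{ ), ], id, num }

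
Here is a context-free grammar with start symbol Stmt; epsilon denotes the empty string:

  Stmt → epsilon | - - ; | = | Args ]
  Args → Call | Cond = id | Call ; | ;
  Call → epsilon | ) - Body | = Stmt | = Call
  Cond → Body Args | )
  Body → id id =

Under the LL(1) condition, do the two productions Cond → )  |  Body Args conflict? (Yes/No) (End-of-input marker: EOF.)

No

FIRST()) = { ) } and FIRST(Body Args) = { id }.
The FIRST sets are disjoint and neither alternative is nullable — no conflict.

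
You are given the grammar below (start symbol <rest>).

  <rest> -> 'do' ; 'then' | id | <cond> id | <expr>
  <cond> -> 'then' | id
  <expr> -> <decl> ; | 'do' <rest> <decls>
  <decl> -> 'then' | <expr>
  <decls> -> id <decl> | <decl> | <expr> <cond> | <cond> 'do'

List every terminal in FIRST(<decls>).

<decls> -> id <decl> contributes {id}.
From <decls> -> <decl>: add FIRST(<decl>) = { 'do', 'then' }.
From <decls> -> <expr> <cond>: add FIRST(<expr>) = { 'do', 'then' }.
From <decls> -> <cond> 'do': add FIRST(<cond>) = { 'then', id }.
Union: FIRST(<decls>) = { 'do', 'then', id }.

{ 'do', 'then', id }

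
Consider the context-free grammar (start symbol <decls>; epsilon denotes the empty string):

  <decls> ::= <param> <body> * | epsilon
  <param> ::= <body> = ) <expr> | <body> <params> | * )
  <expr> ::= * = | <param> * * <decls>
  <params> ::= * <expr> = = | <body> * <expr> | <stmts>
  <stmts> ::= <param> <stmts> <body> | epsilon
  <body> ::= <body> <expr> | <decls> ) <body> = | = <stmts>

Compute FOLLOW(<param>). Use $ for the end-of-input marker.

{ ), *, = }

In <decls> ::= <param> <body> *: add FIRST(<body> *) = { ), *, = }.
In <expr> ::= <param> * * <decls>: add FIRST(* * <decls>) = { * }.
In <stmts> ::= <param> <stmts> <body>: add FIRST(<stmts> <body>) = { ), *, = }.
Union: FOLLOW(<param>) = { ), *, = }.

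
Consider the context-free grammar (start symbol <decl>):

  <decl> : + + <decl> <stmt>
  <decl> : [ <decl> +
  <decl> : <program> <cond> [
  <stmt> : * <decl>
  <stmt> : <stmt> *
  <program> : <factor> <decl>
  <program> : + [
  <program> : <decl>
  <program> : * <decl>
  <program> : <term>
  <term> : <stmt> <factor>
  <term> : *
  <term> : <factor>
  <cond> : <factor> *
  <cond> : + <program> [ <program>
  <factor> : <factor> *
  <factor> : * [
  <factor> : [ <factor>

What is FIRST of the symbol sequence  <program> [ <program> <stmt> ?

Add FIRST(<program>) = { *, +, [ }; <program> is not nullable, stop.

{ *, +, [ }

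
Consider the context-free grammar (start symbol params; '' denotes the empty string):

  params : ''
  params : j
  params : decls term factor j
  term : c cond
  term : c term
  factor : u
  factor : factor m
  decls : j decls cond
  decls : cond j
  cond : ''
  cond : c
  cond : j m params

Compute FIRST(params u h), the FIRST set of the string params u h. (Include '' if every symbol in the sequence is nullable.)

{ c, j, u }

Add FIRST(params)\{''} = { c, j }; params is nullable, continue.
u is a terminal; add {u} and stop.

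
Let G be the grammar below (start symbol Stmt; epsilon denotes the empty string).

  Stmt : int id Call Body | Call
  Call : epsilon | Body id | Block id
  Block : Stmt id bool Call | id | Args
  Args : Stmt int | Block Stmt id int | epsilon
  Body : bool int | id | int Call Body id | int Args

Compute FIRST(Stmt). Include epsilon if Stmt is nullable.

Stmt : int id Call Body contributes {int}.
From Stmt : Call: add FIRST(Call) = { bool, id, int, epsilon } (including epsilon since Call is nullable).
Union: FIRST(Stmt) = { bool, id, int, epsilon }.

{ bool, id, int, epsilon }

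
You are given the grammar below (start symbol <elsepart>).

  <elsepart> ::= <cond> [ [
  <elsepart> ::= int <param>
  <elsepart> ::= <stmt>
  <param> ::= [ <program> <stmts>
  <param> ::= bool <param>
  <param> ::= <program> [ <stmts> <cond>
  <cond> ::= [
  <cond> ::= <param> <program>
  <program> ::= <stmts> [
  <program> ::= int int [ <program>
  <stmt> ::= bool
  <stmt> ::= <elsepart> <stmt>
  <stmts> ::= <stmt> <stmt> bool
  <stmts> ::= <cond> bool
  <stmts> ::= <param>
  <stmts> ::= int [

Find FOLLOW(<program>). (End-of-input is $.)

In <param> ::= [ <program> <stmts>: add FIRST(<stmts>) = { [, bool, int }.
In <param> ::= <program> [ <stmts> <cond>: add FIRST([ <stmts> <cond>) = { [ }.
In <cond> ::= <param> <program>: <program> is at the end, add FOLLOW(<cond>) = { $, [, bool, int }.
In <program> ::= int int [ <program>: <program> is at the end, add FOLLOW(<program>) = { $, [, bool, int }.
Union: FOLLOW(<program>) = { $, [, bool, int }.

{ $, [, bool, int }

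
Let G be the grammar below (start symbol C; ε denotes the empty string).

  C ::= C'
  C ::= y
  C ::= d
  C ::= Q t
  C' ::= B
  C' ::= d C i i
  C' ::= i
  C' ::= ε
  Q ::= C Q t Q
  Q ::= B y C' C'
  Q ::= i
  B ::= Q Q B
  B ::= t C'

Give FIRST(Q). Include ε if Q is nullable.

From Q ::= C Q t Q: C nullable, take FIRST(C) ∪ FIRST(Q) = { d, i, t, y }.
From Q ::= B y C' C': add FIRST(B) = { d, i, t, y }.
Q ::= i contributes {i}.
Union: FIRST(Q) = { d, i, t, y }.

{ d, i, t, y }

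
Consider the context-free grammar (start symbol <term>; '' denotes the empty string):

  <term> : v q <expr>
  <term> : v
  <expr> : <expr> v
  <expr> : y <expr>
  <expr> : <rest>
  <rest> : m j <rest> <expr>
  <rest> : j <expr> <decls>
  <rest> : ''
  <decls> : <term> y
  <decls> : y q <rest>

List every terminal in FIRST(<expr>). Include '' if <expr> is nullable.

From <expr> : <expr> v: <expr> nullable, take FIRST(<expr>) ∪ {v} = { j, m, v, y }.
<expr> : y <expr> contributes {y}.
From <expr> : <rest>: add FIRST(<rest>) = { j, m, '' } (including '' since <rest> is nullable).
Union: FIRST(<expr>) = { j, m, v, y, '' }.

{ j, m, v, y, '' }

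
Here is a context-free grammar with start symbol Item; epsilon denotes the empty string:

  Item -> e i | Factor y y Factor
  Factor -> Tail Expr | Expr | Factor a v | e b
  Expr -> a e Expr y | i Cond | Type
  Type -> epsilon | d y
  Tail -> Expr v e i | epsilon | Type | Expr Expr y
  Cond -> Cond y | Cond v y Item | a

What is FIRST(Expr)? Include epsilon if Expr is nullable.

{ a, d, i, epsilon }

Expr -> a e Expr y contributes {a}.
Expr -> i Cond contributes {i}.
From Expr -> Type: add FIRST(Type) = { d, epsilon } (including epsilon since Type is nullable).
Union: FIRST(Expr) = { a, d, i, epsilon }.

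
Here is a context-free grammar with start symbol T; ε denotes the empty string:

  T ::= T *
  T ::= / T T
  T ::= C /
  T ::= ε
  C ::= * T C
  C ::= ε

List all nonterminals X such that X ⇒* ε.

{ C, T }

Directly nullable (have an ε-production): T, C.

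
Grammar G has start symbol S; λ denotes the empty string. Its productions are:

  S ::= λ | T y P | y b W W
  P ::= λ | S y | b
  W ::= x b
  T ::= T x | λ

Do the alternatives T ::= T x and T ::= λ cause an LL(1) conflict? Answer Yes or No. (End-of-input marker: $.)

Yes

FIRST(T x) = { x } and FIRST(λ) = { λ }.
The second alternative is nullable and FOLLOW(T) = { x, y } shares x with FIRST of the first — conflict.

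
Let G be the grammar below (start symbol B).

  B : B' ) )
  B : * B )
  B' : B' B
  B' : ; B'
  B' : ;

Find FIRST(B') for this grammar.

{ ; }

From B' : B' B: add FIRST(B') = { ; }.
B' : ; B' contributes {;}.
B' : ; contributes {;}.
Union: FIRST(B') = { ; }.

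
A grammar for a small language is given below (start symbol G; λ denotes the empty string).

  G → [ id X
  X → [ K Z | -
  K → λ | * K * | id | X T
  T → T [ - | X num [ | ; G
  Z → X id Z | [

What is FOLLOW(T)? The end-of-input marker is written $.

{ *, -, [ }

In K → X T: T is at the end, add FOLLOW(K) = { *, -, [ }.
In T → T [ -: add FIRST([ -) = { [ }.
Union: FOLLOW(T) = { *, -, [ }.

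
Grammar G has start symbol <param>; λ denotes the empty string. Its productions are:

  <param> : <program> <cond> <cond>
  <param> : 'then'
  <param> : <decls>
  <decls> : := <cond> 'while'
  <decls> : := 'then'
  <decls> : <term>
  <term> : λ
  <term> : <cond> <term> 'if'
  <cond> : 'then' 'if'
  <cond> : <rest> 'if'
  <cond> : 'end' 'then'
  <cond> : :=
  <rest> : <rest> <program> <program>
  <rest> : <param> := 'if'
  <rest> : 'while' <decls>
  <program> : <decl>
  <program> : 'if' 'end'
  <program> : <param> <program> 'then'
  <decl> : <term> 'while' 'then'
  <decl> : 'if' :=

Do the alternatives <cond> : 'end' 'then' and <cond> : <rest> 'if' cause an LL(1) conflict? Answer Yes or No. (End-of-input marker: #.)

FIRST('end' 'then') = { 'end' } and FIRST(<rest> 'if') = { 'end', 'if', 'then', 'while', := }.
Both contain 'end', so the two alternatives are not disjoint — LL(1) conflict.

Yes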